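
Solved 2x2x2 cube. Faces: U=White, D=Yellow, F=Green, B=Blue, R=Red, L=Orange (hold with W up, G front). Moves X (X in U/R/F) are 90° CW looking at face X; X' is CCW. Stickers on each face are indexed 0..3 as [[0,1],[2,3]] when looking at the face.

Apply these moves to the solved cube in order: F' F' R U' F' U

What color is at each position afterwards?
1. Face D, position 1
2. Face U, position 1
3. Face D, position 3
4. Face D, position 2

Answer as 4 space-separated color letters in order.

After move 1 (F'): F=GGGG U=WWRR R=YRYR D=OOYY L=OWOW
After move 2 (F'): F=GGGG U=WWYY R=OROR D=WWYY L=OROR
After move 3 (R): R=OORR U=WGYG F=GWGY D=WBYB B=YBWB
After move 4 (U'): U=GGWY F=ORGY R=GWRR B=OOWB L=YBOR
After move 5 (F'): F=RYOG U=GGGR R=BWWR D=BRYB L=YYOW
After move 6 (U): U=GGRG F=BWOG R=OOWR B=YYWB L=RYOW
Query 1: D[1] = R
Query 2: U[1] = G
Query 3: D[3] = B
Query 4: D[2] = Y

Answer: R G B Y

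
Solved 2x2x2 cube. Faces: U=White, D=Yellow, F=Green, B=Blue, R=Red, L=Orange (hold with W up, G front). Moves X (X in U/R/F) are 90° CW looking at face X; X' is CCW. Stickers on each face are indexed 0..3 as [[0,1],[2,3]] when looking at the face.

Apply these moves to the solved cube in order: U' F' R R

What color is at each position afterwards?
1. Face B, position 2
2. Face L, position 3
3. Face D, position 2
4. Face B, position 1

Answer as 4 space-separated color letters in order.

Answer: G W Y R

Derivation:
After move 1 (U'): U=WWWW F=OOGG R=GGRR B=RRBB L=BBOO
After move 2 (F'): F=OGOG U=WWGR R=YGYR D=BOYY L=BWOW
After move 3 (R): R=YYRG U=WGGG F=OOOY D=BBYR B=RRWB
After move 4 (R): R=RYGY U=WOGY F=OBOR D=BWYR B=GRGB
Query 1: B[2] = G
Query 2: L[3] = W
Query 3: D[2] = Y
Query 4: B[1] = R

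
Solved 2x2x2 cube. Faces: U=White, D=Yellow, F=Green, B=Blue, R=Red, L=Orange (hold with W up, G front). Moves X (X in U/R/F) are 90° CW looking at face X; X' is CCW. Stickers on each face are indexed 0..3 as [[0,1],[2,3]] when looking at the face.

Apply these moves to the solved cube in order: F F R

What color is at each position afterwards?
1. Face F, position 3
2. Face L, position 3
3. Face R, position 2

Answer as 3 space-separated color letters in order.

Answer: Y R R

Derivation:
After move 1 (F): F=GGGG U=WWOO R=WRWR D=RRYY L=OYOY
After move 2 (F): F=GGGG U=WWYY R=OROR D=WWYY L=OROR
After move 3 (R): R=OORR U=WGYG F=GWGY D=WBYB B=YBWB
Query 1: F[3] = Y
Query 2: L[3] = R
Query 3: R[2] = R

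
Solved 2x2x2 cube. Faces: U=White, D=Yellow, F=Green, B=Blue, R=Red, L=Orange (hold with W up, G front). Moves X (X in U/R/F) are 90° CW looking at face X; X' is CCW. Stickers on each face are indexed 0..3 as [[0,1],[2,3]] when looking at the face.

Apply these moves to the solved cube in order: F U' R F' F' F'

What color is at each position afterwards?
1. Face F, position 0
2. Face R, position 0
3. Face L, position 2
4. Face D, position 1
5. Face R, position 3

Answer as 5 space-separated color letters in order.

After move 1 (F): F=GGGG U=WWOO R=WRWR D=RRYY L=OYOY
After move 2 (U'): U=WOWO F=OYGG R=GGWR B=WRBB L=BBOY
After move 3 (R): R=WGRG U=WYWG F=ORGY D=RBYW B=OROB
After move 4 (F'): F=RYOG U=WYWR R=BGRG D=BYYW L=BGOW
After move 5 (F'): F=YGRO U=WYBR R=YGBG D=GWYW L=BROW
After move 6 (F'): F=GOYR U=WYYB R=WGGG D=RWYW L=BROB
Query 1: F[0] = G
Query 2: R[0] = W
Query 3: L[2] = O
Query 4: D[1] = W
Query 5: R[3] = G

Answer: G W O W G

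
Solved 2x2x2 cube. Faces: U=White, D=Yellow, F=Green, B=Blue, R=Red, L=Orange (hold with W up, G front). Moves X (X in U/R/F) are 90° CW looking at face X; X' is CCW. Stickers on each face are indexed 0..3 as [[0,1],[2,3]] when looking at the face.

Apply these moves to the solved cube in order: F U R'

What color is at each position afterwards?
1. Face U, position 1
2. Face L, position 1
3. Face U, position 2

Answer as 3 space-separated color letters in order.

Answer: B G O

Derivation:
After move 1 (F): F=GGGG U=WWOO R=WRWR D=RRYY L=OYOY
After move 2 (U): U=OWOW F=WRGG R=BBWR B=OYBB L=GGOY
After move 3 (R'): R=BRBW U=OBOO F=WWGW D=RRYG B=YYRB
Query 1: U[1] = B
Query 2: L[1] = G
Query 3: U[2] = O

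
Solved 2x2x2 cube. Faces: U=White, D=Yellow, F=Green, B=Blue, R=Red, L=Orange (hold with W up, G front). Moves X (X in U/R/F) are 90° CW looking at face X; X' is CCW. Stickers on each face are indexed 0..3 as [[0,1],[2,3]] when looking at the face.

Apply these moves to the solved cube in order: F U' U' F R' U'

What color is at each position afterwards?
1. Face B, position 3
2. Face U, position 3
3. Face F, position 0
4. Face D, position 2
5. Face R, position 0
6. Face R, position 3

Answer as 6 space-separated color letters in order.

After move 1 (F): F=GGGG U=WWOO R=WRWR D=RRYY L=OYOY
After move 2 (U'): U=WOWO F=OYGG R=GGWR B=WRBB L=BBOY
After move 3 (U'): U=OOWW F=BBGG R=OYWR B=GGBB L=WROY
After move 4 (F): F=GBGB U=OOYR R=WYWR D=WOYY L=WROR
After move 5 (R'): R=YRWW U=OBYG F=GOGR D=WBYB B=YGOB
After move 6 (U'): U=BGOY F=WRGR R=GOWW B=YROB L=YGOR
Query 1: B[3] = B
Query 2: U[3] = Y
Query 3: F[0] = W
Query 4: D[2] = Y
Query 5: R[0] = G
Query 6: R[3] = W

Answer: B Y W Y G W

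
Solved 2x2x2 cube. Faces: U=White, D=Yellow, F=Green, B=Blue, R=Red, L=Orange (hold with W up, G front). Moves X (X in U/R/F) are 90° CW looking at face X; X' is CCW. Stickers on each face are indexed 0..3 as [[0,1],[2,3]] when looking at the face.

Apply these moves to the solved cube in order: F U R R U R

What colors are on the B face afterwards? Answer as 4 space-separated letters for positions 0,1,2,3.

Answer: R G O B

Derivation:
After move 1 (F): F=GGGG U=WWOO R=WRWR D=RRYY L=OYOY
After move 2 (U): U=OWOW F=WRGG R=BBWR B=OYBB L=GGOY
After move 3 (R): R=WBRB U=OROG F=WRGY D=RBYO B=WYWB
After move 4 (R): R=RWBB U=OROY F=WBGO D=RWYW B=GYRB
After move 5 (U): U=OOYR F=RWGO R=GYBB B=GGRB L=WBOY
After move 6 (R): R=BGBY U=OWYO F=RWGW D=RRYG B=RGOB
Query: B face = RGOB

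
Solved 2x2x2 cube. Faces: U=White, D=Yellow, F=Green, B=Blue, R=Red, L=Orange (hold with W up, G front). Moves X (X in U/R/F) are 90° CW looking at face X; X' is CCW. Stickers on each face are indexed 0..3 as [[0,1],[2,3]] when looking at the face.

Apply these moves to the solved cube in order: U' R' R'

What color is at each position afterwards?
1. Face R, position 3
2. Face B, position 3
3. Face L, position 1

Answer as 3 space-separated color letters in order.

Answer: G B B

Derivation:
After move 1 (U'): U=WWWW F=OOGG R=GGRR B=RRBB L=BBOO
After move 2 (R'): R=GRGR U=WBWR F=OWGW D=YOYG B=YRYB
After move 3 (R'): R=RRGG U=WYWY F=OBGR D=YWYW B=GROB
Query 1: R[3] = G
Query 2: B[3] = B
Query 3: L[1] = B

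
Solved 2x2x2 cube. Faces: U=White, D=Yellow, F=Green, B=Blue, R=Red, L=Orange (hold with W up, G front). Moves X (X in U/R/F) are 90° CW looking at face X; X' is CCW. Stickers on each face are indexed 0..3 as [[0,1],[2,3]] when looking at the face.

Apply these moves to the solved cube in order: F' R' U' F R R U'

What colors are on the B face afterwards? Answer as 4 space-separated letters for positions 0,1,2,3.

After move 1 (F'): F=GGGG U=WWRR R=YRYR D=OOYY L=OWOW
After move 2 (R'): R=RRYY U=WBRB F=GWGR D=OGYG B=YBOB
After move 3 (U'): U=BBWR F=OWGR R=GWYY B=RROB L=YBOW
After move 4 (F): F=GORW U=BBWB R=WWRY D=YGYG L=YOOG
After move 5 (R): R=RWYW U=BOWW F=GGRG D=YOYR B=BRBB
After move 6 (R): R=YRWW U=BGWG F=GORR D=YBYB B=WROB
After move 7 (U'): U=GGBW F=YORR R=GOWW B=YROB L=WROG
Query: B face = YROB

Answer: Y R O B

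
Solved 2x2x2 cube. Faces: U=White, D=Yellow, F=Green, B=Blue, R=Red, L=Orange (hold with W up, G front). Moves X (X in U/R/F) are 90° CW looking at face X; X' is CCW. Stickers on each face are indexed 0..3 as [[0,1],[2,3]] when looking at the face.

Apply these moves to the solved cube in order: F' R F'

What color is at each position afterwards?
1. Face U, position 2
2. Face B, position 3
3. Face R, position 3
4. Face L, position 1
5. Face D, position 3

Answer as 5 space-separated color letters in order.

Answer: Y B R G B

Derivation:
After move 1 (F'): F=GGGG U=WWRR R=YRYR D=OOYY L=OWOW
After move 2 (R): R=YYRR U=WGRG F=GOGY D=OBYB B=RBWB
After move 3 (F'): F=OYGG U=WGYR R=BYOR D=WWYB L=OGOR
Query 1: U[2] = Y
Query 2: B[3] = B
Query 3: R[3] = R
Query 4: L[1] = G
Query 5: D[3] = B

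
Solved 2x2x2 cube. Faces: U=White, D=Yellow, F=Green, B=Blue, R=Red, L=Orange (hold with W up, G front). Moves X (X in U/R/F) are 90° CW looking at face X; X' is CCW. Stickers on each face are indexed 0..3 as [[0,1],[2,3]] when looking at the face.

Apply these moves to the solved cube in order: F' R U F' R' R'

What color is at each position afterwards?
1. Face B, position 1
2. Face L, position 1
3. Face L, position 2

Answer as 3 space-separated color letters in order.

Answer: W G O

Derivation:
After move 1 (F'): F=GGGG U=WWRR R=YRYR D=OOYY L=OWOW
After move 2 (R): R=YYRR U=WGRG F=GOGY D=OBYB B=RBWB
After move 3 (U): U=RWGG F=YYGY R=RBRR B=OWWB L=GOOW
After move 4 (F'): F=YYYG U=RWRR R=BBOR D=OWYB L=GGOG
After move 5 (R'): R=BRBO U=RWRO F=YWYR D=OYYG B=BWWB
After move 6 (R'): R=ROBB U=RWRB F=YWYO D=OWYR B=GWYB
Query 1: B[1] = W
Query 2: L[1] = G
Query 3: L[2] = O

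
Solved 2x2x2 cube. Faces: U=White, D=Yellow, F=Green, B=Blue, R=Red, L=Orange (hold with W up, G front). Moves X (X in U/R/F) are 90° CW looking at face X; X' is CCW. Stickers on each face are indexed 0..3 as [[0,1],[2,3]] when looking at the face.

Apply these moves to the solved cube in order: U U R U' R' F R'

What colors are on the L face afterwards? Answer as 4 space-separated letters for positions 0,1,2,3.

After move 1 (U): U=WWWW F=RRGG R=BBRR B=OOBB L=GGOO
After move 2 (U): U=WWWW F=BBGG R=OORR B=GGBB L=RROO
After move 3 (R): R=RORO U=WBWG F=BYGY D=YBYG B=WGWB
After move 4 (U'): U=BGWW F=RRGY R=BYRO B=ROWB L=WGOO
After move 5 (R'): R=YOBR U=BWWR F=RGGW D=YRYY B=GOBB
After move 6 (F): F=GRWG U=BWOG R=WORR D=BYYY L=WYOR
After move 7 (R'): R=ORWR U=BBOG F=GWWG D=BRYG B=YOYB
Query: L face = WYOR

Answer: W Y O R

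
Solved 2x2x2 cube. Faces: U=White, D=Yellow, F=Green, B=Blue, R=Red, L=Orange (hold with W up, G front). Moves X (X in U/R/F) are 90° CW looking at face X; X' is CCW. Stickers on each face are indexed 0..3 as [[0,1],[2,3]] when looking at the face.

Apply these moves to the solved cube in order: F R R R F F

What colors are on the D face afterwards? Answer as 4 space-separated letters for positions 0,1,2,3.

Answer: B O Y G

Derivation:
After move 1 (F): F=GGGG U=WWOO R=WRWR D=RRYY L=OYOY
After move 2 (R): R=WWRR U=WGOG F=GRGY D=RBYB B=OBWB
After move 3 (R): R=RWRW U=WROY F=GBGB D=RWYO B=GBGB
After move 4 (R): R=RRWW U=WBOB F=GWGO D=RGYG B=YBRB
After move 5 (F): F=GGOW U=WBYY R=ORBW D=WRYG L=OROG
After move 6 (F): F=OGWG U=WBGR R=YRYW D=BOYG L=OWOR
Query: D face = BOYG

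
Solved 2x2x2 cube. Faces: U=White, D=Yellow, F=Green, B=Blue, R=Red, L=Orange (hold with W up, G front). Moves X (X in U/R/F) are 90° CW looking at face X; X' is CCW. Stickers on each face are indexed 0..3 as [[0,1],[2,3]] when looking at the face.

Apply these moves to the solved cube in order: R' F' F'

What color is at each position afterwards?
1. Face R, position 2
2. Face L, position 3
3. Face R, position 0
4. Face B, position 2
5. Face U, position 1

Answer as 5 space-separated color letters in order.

Answer: O R O Y B

Derivation:
After move 1 (R'): R=RRRR U=WBWB F=GWGW D=YGYG B=YBYB
After move 2 (F'): F=WWGG U=WBRR R=GRYR D=OOYG L=OBOW
After move 3 (F'): F=WGWG U=WBGY R=OROR D=BWYG L=OROR
Query 1: R[2] = O
Query 2: L[3] = R
Query 3: R[0] = O
Query 4: B[2] = Y
Query 5: U[1] = B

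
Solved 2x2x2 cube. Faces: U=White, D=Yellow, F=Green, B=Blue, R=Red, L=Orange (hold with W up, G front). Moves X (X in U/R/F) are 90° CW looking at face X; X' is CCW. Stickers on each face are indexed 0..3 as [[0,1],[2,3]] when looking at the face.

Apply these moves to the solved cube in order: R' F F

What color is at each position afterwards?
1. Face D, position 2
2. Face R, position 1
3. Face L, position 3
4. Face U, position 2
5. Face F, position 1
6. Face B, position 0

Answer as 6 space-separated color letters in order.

Answer: Y R R G G Y

Derivation:
After move 1 (R'): R=RRRR U=WBWB F=GWGW D=YGYG B=YBYB
After move 2 (F): F=GGWW U=WBOO R=WRBR D=RRYG L=OYOG
After move 3 (F): F=WGWG U=WBGY R=OROR D=BWYG L=OROR
Query 1: D[2] = Y
Query 2: R[1] = R
Query 3: L[3] = R
Query 4: U[2] = G
Query 5: F[1] = G
Query 6: B[0] = Y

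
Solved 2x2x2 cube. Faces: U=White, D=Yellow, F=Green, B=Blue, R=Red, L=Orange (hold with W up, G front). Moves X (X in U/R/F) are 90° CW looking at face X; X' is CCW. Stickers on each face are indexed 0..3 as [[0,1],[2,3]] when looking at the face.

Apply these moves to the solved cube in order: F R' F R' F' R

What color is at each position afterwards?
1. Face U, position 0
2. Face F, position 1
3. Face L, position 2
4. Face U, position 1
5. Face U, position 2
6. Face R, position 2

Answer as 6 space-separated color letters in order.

Answer: W G O Y R B

Derivation:
After move 1 (F): F=GGGG U=WWOO R=WRWR D=RRYY L=OYOY
After move 2 (R'): R=RRWW U=WBOB F=GWGO D=RGYG B=YBRB
After move 3 (F): F=GGOW U=WBYY R=ORBW D=WRYG L=OROG
After move 4 (R'): R=RWOB U=WRYY F=GBOY D=WGYW B=GBRB
After move 5 (F'): F=BYGO U=WRRO R=GWWB D=RGYW L=OYOY
After move 6 (R): R=WGBW U=WYRO F=BGGW D=RRYG B=OBRB
Query 1: U[0] = W
Query 2: F[1] = G
Query 3: L[2] = O
Query 4: U[1] = Y
Query 5: U[2] = R
Query 6: R[2] = B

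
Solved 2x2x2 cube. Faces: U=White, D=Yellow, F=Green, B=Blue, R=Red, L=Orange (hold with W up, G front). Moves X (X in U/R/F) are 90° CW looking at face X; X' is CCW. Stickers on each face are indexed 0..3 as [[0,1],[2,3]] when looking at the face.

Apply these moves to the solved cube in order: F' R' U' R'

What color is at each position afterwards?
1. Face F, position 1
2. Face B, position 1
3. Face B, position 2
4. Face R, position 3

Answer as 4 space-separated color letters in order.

After move 1 (F'): F=GGGG U=WWRR R=YRYR D=OOYY L=OWOW
After move 2 (R'): R=RRYY U=WBRB F=GWGR D=OGYG B=YBOB
After move 3 (U'): U=BBWR F=OWGR R=GWYY B=RROB L=YBOW
After move 4 (R'): R=WYGY U=BOWR F=OBGR D=OWYR B=GRGB
Query 1: F[1] = B
Query 2: B[1] = R
Query 3: B[2] = G
Query 4: R[3] = Y

Answer: B R G Y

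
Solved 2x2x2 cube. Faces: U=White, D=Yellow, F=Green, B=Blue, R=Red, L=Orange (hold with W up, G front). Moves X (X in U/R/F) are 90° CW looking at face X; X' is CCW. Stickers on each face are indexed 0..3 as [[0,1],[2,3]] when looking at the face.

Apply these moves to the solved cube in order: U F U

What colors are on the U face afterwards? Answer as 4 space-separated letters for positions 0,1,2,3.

Answer: O W G W

Derivation:
After move 1 (U): U=WWWW F=RRGG R=BBRR B=OOBB L=GGOO
After move 2 (F): F=GRGR U=WWOG R=WBWR D=RBYY L=GYOY
After move 3 (U): U=OWGW F=WBGR R=OOWR B=GYBB L=GROY
Query: U face = OWGW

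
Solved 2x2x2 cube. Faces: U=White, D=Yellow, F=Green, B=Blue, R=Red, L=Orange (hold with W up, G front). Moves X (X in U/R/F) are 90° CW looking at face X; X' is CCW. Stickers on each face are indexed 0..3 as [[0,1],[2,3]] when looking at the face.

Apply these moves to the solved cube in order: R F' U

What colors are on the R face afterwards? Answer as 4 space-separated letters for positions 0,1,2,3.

Answer: W B Y R

Derivation:
After move 1 (R): R=RRRR U=WGWG F=GYGY D=YBYB B=WBWB
After move 2 (F'): F=YYGG U=WGRR R=BRYR D=OOYB L=OGOW
After move 3 (U): U=RWRG F=BRGG R=WBYR B=OGWB L=YYOW
Query: R face = WBYR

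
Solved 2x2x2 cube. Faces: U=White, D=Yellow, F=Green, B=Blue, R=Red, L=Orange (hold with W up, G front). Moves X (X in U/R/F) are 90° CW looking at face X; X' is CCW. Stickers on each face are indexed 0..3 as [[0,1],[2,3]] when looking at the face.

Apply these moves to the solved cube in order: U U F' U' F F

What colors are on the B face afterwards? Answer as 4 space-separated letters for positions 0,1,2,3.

Answer: Y O B B

Derivation:
After move 1 (U): U=WWWW F=RRGG R=BBRR B=OOBB L=GGOO
After move 2 (U): U=WWWW F=BBGG R=OORR B=GGBB L=RROO
After move 3 (F'): F=BGBG U=WWOR R=YOYR D=ROYY L=RWOW
After move 4 (U'): U=WRWO F=RWBG R=BGYR B=YOBB L=GGOW
After move 5 (F): F=BRGW U=WRWG R=WGOR D=YBYY L=GROO
After move 6 (F): F=GBWR U=WROR R=WGGR D=OWYY L=GYOB
Query: B face = YOBB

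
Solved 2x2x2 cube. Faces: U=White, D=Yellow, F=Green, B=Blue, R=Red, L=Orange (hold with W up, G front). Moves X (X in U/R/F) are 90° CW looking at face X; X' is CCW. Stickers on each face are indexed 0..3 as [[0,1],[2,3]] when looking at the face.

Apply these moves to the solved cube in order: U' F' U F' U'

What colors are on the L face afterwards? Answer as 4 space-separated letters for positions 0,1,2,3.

Answer: B W O R

Derivation:
After move 1 (U'): U=WWWW F=OOGG R=GGRR B=RRBB L=BBOO
After move 2 (F'): F=OGOG U=WWGR R=YGYR D=BOYY L=BWOW
After move 3 (U): U=GWRW F=YGOG R=RRYR B=BWBB L=OGOW
After move 4 (F'): F=GGYO U=GWRY R=ORBR D=GWYY L=OWOR
After move 5 (U'): U=WYGR F=OWYO R=GGBR B=ORBB L=BWOR
Query: L face = BWOR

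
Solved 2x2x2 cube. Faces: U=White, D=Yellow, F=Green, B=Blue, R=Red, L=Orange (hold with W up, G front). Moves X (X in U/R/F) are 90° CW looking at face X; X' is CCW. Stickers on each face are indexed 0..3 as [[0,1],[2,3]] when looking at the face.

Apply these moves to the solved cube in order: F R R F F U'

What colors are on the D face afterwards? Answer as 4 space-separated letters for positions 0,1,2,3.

Answer: Y O Y O

Derivation:
After move 1 (F): F=GGGG U=WWOO R=WRWR D=RRYY L=OYOY
After move 2 (R): R=WWRR U=WGOG F=GRGY D=RBYB B=OBWB
After move 3 (R): R=RWRW U=WROY F=GBGB D=RWYO B=GBGB
After move 4 (F): F=GGBB U=WRYY R=OWYW D=RRYO L=OROW
After move 5 (F): F=BGBG U=WRWR R=YWYW D=YOYO L=OROR
After move 6 (U'): U=RRWW F=ORBG R=BGYW B=YWGB L=GBOR
Query: D face = YOYO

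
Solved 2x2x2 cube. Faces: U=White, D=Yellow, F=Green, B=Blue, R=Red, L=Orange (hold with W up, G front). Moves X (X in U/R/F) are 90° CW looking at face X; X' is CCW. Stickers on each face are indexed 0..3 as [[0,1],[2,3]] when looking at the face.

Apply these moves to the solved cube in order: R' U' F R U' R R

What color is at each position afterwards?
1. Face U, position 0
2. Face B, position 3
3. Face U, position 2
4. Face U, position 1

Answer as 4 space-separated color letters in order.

Answer: O B B Y

Derivation:
After move 1 (R'): R=RRRR U=WBWB F=GWGW D=YGYG B=YBYB
After move 2 (U'): U=BBWW F=OOGW R=GWRR B=RRYB L=YBOO
After move 3 (F): F=GOWO U=BBOB R=WWWR D=RGYG L=YYOG
After move 4 (R): R=WWRW U=BOOO F=GGWG D=RYYR B=BRBB
After move 5 (U'): U=OOBO F=YYWG R=GGRW B=WWBB L=BROG
After move 6 (R): R=RGWG U=OYBG F=YYWR D=RBYW B=OWOB
After move 7 (R): R=WRGG U=OYBR F=YBWW D=ROYO B=GWYB
Query 1: U[0] = O
Query 2: B[3] = B
Query 3: U[2] = B
Query 4: U[1] = Y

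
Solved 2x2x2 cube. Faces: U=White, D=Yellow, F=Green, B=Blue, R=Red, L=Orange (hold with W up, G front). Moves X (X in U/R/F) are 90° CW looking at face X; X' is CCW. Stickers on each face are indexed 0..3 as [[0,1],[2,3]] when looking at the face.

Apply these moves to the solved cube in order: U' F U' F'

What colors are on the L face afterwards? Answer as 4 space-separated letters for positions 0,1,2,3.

After move 1 (U'): U=WWWW F=OOGG R=GGRR B=RRBB L=BBOO
After move 2 (F): F=GOGO U=WWOB R=WGWR D=RGYY L=BYOY
After move 3 (U'): U=WBWO F=BYGO R=GOWR B=WGBB L=RROY
After move 4 (F'): F=YOBG U=WBGW R=GORR D=RYYY L=ROOW
Query: L face = ROOW

Answer: R O O W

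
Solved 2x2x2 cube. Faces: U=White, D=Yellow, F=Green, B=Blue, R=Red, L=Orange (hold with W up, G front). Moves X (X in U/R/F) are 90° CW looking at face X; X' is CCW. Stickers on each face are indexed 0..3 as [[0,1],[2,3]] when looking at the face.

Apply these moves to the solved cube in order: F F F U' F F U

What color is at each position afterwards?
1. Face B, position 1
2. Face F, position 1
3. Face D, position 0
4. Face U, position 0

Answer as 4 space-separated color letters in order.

Answer: Y G R O

Derivation:
After move 1 (F): F=GGGG U=WWOO R=WRWR D=RRYY L=OYOY
After move 2 (F): F=GGGG U=WWYY R=OROR D=WWYY L=OROR
After move 3 (F): F=GGGG U=WWRR R=YRYR D=OOYY L=OWOW
After move 4 (U'): U=WRWR F=OWGG R=GGYR B=YRBB L=BBOW
After move 5 (F): F=GOGW U=WRWB R=WGRR D=YGYY L=BOOO
After move 6 (F): F=GGWO U=WROO R=WGBR D=RWYY L=BYOG
After move 7 (U): U=OWOR F=WGWO R=YRBR B=BYBB L=GGOG
Query 1: B[1] = Y
Query 2: F[1] = G
Query 3: D[0] = R
Query 4: U[0] = O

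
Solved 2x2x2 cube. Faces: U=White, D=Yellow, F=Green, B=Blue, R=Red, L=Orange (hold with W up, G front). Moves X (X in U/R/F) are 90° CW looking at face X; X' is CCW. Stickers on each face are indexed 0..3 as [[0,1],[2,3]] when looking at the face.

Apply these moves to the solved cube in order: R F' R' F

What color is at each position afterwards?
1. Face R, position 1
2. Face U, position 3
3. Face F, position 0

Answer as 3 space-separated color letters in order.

After move 1 (R): R=RRRR U=WGWG F=GYGY D=YBYB B=WBWB
After move 2 (F'): F=YYGG U=WGRR R=BRYR D=OOYB L=OGOW
After move 3 (R'): R=RRBY U=WWRW F=YGGR D=OYYG B=BBOB
After move 4 (F): F=GYRG U=WWWG R=RRWY D=BRYG L=OOOY
Query 1: R[1] = R
Query 2: U[3] = G
Query 3: F[0] = G

Answer: R G G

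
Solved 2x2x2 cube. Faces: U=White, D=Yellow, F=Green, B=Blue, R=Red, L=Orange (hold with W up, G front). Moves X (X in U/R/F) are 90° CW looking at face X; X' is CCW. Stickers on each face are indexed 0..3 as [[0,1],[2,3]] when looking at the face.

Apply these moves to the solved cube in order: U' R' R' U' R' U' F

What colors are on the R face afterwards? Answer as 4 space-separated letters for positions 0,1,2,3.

Answer: Y Y W G

Derivation:
After move 1 (U'): U=WWWW F=OOGG R=GGRR B=RRBB L=BBOO
After move 2 (R'): R=GRGR U=WBWR F=OWGW D=YOYG B=YRYB
After move 3 (R'): R=RRGG U=WYWY F=OBGR D=YWYW B=GROB
After move 4 (U'): U=YYWW F=BBGR R=OBGG B=RROB L=GROO
After move 5 (R'): R=BGOG U=YOWR F=BYGW D=YBYR B=WRWB
After move 6 (U'): U=ORYW F=GRGW R=BYOG B=BGWB L=WROO
After move 7 (F): F=GGWR U=OROR R=YYWG D=OBYR L=WYOB
Query: R face = YYWG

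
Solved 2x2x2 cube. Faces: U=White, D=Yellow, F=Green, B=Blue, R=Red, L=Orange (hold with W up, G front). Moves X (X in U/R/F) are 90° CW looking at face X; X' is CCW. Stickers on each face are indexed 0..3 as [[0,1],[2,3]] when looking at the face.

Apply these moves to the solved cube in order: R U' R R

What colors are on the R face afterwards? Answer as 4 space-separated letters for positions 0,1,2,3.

After move 1 (R): R=RRRR U=WGWG F=GYGY D=YBYB B=WBWB
After move 2 (U'): U=GGWW F=OOGY R=GYRR B=RRWB L=WBOO
After move 3 (R): R=RGRY U=GOWY F=OBGB D=YWYR B=WRGB
After move 4 (R): R=RRYG U=GBWB F=OWGR D=YGYW B=YROB
Query: R face = RRYG

Answer: R R Y G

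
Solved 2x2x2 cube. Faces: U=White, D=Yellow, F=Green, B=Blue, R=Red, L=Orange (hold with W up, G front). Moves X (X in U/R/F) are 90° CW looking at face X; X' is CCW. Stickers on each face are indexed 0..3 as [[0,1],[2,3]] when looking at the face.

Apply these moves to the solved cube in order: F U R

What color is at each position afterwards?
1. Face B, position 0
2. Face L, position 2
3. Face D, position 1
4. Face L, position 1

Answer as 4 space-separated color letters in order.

Answer: W O B G

Derivation:
After move 1 (F): F=GGGG U=WWOO R=WRWR D=RRYY L=OYOY
After move 2 (U): U=OWOW F=WRGG R=BBWR B=OYBB L=GGOY
After move 3 (R): R=WBRB U=OROG F=WRGY D=RBYO B=WYWB
Query 1: B[0] = W
Query 2: L[2] = O
Query 3: D[1] = B
Query 4: L[1] = G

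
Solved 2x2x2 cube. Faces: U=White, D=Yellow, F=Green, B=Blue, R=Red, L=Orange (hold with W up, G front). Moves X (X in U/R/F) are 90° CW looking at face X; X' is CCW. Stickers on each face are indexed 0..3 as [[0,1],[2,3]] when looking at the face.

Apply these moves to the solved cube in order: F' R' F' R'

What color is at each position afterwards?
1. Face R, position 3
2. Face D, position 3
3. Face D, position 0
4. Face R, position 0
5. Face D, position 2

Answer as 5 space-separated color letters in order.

After move 1 (F'): F=GGGG U=WWRR R=YRYR D=OOYY L=OWOW
After move 2 (R'): R=RRYY U=WBRB F=GWGR D=OGYG B=YBOB
After move 3 (F'): F=WRGG U=WBRY R=GROY D=WWYG L=OBOR
After move 4 (R'): R=RYGO U=WORY F=WBGY D=WRYG B=GBWB
Query 1: R[3] = O
Query 2: D[3] = G
Query 3: D[0] = W
Query 4: R[0] = R
Query 5: D[2] = Y

Answer: O G W R Y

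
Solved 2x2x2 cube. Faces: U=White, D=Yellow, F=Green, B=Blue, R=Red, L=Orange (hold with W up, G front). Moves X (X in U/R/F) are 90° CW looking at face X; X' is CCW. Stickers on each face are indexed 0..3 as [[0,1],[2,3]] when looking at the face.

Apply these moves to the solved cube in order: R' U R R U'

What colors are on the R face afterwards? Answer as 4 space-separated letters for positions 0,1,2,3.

After move 1 (R'): R=RRRR U=WBWB F=GWGW D=YGYG B=YBYB
After move 2 (U): U=WWBB F=RRGW R=YBRR B=OOYB L=GWOO
After move 3 (R): R=RYRB U=WRBW F=RGGG D=YYYO B=BOWB
After move 4 (R): R=RRBY U=WGBG F=RYGO D=YWYB B=WORB
After move 5 (U'): U=GGWB F=GWGO R=RYBY B=RRRB L=WOOO
Query: R face = RYBY

Answer: R Y B Y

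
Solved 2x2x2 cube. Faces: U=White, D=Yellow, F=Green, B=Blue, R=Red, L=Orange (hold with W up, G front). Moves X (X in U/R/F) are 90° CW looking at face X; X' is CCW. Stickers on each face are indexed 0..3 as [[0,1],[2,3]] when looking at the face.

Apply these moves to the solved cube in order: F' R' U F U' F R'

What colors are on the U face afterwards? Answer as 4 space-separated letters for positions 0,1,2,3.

After move 1 (F'): F=GGGG U=WWRR R=YRYR D=OOYY L=OWOW
After move 2 (R'): R=RRYY U=WBRB F=GWGR D=OGYG B=YBOB
After move 3 (U): U=RWBB F=RRGR R=YBYY B=OWOB L=GWOW
After move 4 (F): F=GRRR U=RWWW R=BBBY D=YYYG L=GOOG
After move 5 (U'): U=WWRW F=GORR R=GRBY B=BBOB L=OWOG
After move 6 (F): F=RGRO U=WWGW R=RRWY D=BGYG L=OYOY
After move 7 (R'): R=RYRW U=WOGB F=RWRW D=BGYO B=GBGB
Query: U face = WOGB

Answer: W O G B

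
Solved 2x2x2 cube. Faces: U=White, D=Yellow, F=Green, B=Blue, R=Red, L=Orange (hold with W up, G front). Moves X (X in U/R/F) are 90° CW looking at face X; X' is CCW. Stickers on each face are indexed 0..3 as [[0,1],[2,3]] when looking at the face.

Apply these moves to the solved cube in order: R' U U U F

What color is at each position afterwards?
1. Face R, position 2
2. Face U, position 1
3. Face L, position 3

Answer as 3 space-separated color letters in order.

After move 1 (R'): R=RRRR U=WBWB F=GWGW D=YGYG B=YBYB
After move 2 (U): U=WWBB F=RRGW R=YBRR B=OOYB L=GWOO
After move 3 (U): U=BWBW F=YBGW R=OORR B=GWYB L=RROO
After move 4 (U): U=BBWW F=OOGW R=GWRR B=RRYB L=YBOO
After move 5 (F): F=GOWO U=BBOB R=WWWR D=RGYG L=YYOG
Query 1: R[2] = W
Query 2: U[1] = B
Query 3: L[3] = G

Answer: W B G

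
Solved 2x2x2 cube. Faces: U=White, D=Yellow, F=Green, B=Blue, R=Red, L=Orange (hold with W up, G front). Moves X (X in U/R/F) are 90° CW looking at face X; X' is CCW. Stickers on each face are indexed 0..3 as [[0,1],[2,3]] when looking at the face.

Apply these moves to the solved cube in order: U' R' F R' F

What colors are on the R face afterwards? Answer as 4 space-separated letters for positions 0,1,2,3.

Answer: O R Y R

Derivation:
After move 1 (U'): U=WWWW F=OOGG R=GGRR B=RRBB L=BBOO
After move 2 (R'): R=GRGR U=WBWR F=OWGW D=YOYG B=YRYB
After move 3 (F): F=GOWW U=WBOB R=WRRR D=GGYG L=BYOO
After move 4 (R'): R=RRWR U=WYOY F=GBWB D=GOYW B=GRGB
After move 5 (F): F=WGBB U=WYOY R=ORYR D=WRYW L=BGOO
Query: R face = ORYR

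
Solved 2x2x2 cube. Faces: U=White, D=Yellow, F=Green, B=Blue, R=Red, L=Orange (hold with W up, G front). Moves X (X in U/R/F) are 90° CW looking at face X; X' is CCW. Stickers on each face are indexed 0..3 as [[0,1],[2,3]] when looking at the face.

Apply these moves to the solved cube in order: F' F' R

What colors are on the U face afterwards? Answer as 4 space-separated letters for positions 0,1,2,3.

After move 1 (F'): F=GGGG U=WWRR R=YRYR D=OOYY L=OWOW
After move 2 (F'): F=GGGG U=WWYY R=OROR D=WWYY L=OROR
After move 3 (R): R=OORR U=WGYG F=GWGY D=WBYB B=YBWB
Query: U face = WGYG

Answer: W G Y G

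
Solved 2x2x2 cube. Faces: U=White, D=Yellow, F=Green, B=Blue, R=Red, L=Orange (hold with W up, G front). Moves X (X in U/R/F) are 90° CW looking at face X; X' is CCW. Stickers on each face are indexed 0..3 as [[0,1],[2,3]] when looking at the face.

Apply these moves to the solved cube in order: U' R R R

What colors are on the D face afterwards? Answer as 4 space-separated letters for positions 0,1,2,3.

Answer: Y O Y G

Derivation:
After move 1 (U'): U=WWWW F=OOGG R=GGRR B=RRBB L=BBOO
After move 2 (R): R=RGRG U=WOWG F=OYGY D=YBYR B=WRWB
After move 3 (R): R=RRGG U=WYWY F=OBGR D=YWYW B=GROB
After move 4 (R): R=GRGR U=WBWR F=OWGW D=YOYG B=YRYB
Query: D face = YOYG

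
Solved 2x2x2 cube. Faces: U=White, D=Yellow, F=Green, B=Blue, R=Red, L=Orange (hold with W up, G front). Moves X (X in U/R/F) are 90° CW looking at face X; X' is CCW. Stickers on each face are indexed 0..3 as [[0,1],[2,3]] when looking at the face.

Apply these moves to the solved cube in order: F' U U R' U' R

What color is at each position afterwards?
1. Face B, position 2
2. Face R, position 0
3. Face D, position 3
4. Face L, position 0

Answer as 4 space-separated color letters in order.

After move 1 (F'): F=GGGG U=WWRR R=YRYR D=OOYY L=OWOW
After move 2 (U): U=RWRW F=YRGG R=BBYR B=OWBB L=GGOW
After move 3 (U): U=RRWW F=BBGG R=OWYR B=GGBB L=YROW
After move 4 (R'): R=WROY U=RBWG F=BRGW D=OBYG B=YGOB
After move 5 (U'): U=BGRW F=YRGW R=BROY B=WROB L=YGOW
After move 6 (R): R=OBYR U=BRRW F=YBGG D=OOYW B=WRGB
Query 1: B[2] = G
Query 2: R[0] = O
Query 3: D[3] = W
Query 4: L[0] = Y

Answer: G O W Y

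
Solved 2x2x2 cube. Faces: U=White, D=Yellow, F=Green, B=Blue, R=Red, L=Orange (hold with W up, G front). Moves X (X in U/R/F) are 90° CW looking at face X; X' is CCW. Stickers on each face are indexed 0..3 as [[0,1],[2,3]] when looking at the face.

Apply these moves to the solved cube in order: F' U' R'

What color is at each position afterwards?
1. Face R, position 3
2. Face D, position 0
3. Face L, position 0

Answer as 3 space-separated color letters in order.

After move 1 (F'): F=GGGG U=WWRR R=YRYR D=OOYY L=OWOW
After move 2 (U'): U=WRWR F=OWGG R=GGYR B=YRBB L=BBOW
After move 3 (R'): R=GRGY U=WBWY F=ORGR D=OWYG B=YROB
Query 1: R[3] = Y
Query 2: D[0] = O
Query 3: L[0] = B

Answer: Y O B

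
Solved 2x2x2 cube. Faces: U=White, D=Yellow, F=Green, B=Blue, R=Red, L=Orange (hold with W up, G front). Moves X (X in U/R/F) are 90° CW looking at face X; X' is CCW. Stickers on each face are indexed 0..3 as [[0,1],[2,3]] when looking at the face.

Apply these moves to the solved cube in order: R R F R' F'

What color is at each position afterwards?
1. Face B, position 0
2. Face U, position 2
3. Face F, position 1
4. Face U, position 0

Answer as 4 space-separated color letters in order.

After move 1 (R): R=RRRR U=WGWG F=GYGY D=YBYB B=WBWB
After move 2 (R): R=RRRR U=WYWY F=GBGB D=YWYW B=GBGB
After move 3 (F): F=GGBB U=WYOO R=WRYR D=RRYW L=OYOW
After move 4 (R'): R=RRWY U=WGOG F=GYBO D=RGYB B=WBRB
After move 5 (F'): F=YOGB U=WGRW R=GRRY D=YWYB L=OGOO
Query 1: B[0] = W
Query 2: U[2] = R
Query 3: F[1] = O
Query 4: U[0] = W

Answer: W R O W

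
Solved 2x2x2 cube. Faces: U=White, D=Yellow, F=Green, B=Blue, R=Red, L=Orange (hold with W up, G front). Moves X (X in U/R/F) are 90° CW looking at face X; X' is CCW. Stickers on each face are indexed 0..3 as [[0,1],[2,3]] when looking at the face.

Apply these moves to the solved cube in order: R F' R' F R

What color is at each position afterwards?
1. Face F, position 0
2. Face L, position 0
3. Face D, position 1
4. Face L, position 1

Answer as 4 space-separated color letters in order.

After move 1 (R): R=RRRR U=WGWG F=GYGY D=YBYB B=WBWB
After move 2 (F'): F=YYGG U=WGRR R=BRYR D=OOYB L=OGOW
After move 3 (R'): R=RRBY U=WWRW F=YGGR D=OYYG B=BBOB
After move 4 (F): F=GYRG U=WWWG R=RRWY D=BRYG L=OOOY
After move 5 (R): R=WRYR U=WYWG F=GRRG D=BOYB B=GBWB
Query 1: F[0] = G
Query 2: L[0] = O
Query 3: D[1] = O
Query 4: L[1] = O

Answer: G O O O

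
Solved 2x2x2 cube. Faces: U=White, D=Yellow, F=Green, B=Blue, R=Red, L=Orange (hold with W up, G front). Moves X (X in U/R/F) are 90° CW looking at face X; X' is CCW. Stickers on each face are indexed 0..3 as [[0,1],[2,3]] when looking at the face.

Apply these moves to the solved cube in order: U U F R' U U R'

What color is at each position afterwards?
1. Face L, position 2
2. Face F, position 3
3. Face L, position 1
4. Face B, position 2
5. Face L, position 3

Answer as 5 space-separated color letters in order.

Answer: O W R B Y

Derivation:
After move 1 (U): U=WWWW F=RRGG R=BBRR B=OOBB L=GGOO
After move 2 (U): U=WWWW F=BBGG R=OORR B=GGBB L=RROO
After move 3 (F): F=GBGB U=WWOR R=WOWR D=ROYY L=RYOY
After move 4 (R'): R=ORWW U=WBOG F=GWGR D=RBYB B=YGOB
After move 5 (U): U=OWGB F=ORGR R=YGWW B=RYOB L=GWOY
After move 6 (U): U=GOBW F=YGGR R=RYWW B=GWOB L=OROY
After move 7 (R'): R=YWRW U=GOBG F=YOGW D=RGYR B=BWBB
Query 1: L[2] = O
Query 2: F[3] = W
Query 3: L[1] = R
Query 4: B[2] = B
Query 5: L[3] = Y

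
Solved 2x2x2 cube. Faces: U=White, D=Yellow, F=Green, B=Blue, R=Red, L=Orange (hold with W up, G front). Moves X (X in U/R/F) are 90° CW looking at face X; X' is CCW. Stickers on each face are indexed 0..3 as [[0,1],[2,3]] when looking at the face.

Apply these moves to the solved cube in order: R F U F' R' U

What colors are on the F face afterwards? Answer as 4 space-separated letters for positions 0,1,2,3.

After move 1 (R): R=RRRR U=WGWG F=GYGY D=YBYB B=WBWB
After move 2 (F): F=GGYY U=WGOO R=WRGR D=RRYB L=OYOB
After move 3 (U): U=OWOG F=WRYY R=WBGR B=OYWB L=GGOB
After move 4 (F'): F=RYWY U=OWWG R=RBRR D=GBYB L=GGOO
After move 5 (R'): R=BRRR U=OWWO F=RWWG D=GYYY B=BYBB
After move 6 (U): U=WOOW F=BRWG R=BYRR B=GGBB L=RWOO
Query: F face = BRWG

Answer: B R W G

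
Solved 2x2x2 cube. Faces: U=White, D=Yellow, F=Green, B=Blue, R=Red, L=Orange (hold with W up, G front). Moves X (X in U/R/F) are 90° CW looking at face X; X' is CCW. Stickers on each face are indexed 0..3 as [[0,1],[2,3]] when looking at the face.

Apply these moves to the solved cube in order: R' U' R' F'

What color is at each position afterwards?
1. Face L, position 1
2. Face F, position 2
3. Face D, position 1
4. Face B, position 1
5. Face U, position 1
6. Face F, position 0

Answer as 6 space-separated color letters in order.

After move 1 (R'): R=RRRR U=WBWB F=GWGW D=YGYG B=YBYB
After move 2 (U'): U=BBWW F=OOGW R=GWRR B=RRYB L=YBOO
After move 3 (R'): R=WRGR U=BYWR F=OBGW D=YOYW B=GRGB
After move 4 (F'): F=BWOG U=BYWG R=ORYR D=BOYW L=YROW
Query 1: L[1] = R
Query 2: F[2] = O
Query 3: D[1] = O
Query 4: B[1] = R
Query 5: U[1] = Y
Query 6: F[0] = B

Answer: R O O R Y B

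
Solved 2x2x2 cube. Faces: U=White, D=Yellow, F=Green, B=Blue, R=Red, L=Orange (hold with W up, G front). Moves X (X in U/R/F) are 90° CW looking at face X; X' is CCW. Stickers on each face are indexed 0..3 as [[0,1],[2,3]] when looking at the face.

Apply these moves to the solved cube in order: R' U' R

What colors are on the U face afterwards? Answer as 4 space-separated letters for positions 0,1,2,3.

Answer: B O W W

Derivation:
After move 1 (R'): R=RRRR U=WBWB F=GWGW D=YGYG B=YBYB
After move 2 (U'): U=BBWW F=OOGW R=GWRR B=RRYB L=YBOO
After move 3 (R): R=RGRW U=BOWW F=OGGG D=YYYR B=WRBB
Query: U face = BOWW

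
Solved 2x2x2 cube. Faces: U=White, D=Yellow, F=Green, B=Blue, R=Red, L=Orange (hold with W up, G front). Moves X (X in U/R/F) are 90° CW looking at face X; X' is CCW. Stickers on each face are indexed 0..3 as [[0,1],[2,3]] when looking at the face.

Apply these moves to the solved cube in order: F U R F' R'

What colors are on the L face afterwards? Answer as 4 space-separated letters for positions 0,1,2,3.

After move 1 (F): F=GGGG U=WWOO R=WRWR D=RRYY L=OYOY
After move 2 (U): U=OWOW F=WRGG R=BBWR B=OYBB L=GGOY
After move 3 (R): R=WBRB U=OROG F=WRGY D=RBYO B=WYWB
After move 4 (F'): F=RYWG U=ORWR R=BBRB D=GYYO L=GGOO
After move 5 (R'): R=BBBR U=OWWW F=RRWR D=GYYG B=OYYB
Query: L face = GGOO

Answer: G G O O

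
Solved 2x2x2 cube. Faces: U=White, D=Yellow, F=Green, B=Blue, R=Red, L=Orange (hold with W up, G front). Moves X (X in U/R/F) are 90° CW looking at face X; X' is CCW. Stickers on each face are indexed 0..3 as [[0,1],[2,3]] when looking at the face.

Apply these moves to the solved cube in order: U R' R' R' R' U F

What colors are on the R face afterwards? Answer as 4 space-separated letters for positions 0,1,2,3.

After move 1 (U): U=WWWW F=RRGG R=BBRR B=OOBB L=GGOO
After move 2 (R'): R=BRBR U=WBWO F=RWGW D=YRYG B=YOYB
After move 3 (R'): R=RRBB U=WYWY F=RBGO D=YWYW B=GORB
After move 4 (R'): R=RBRB U=WRWG F=RYGY D=YBYO B=WOWB
After move 5 (R'): R=BBRR U=WWWW F=RRGG D=YYYY B=OOBB
After move 6 (U): U=WWWW F=BBGG R=OORR B=GGBB L=RROO
After move 7 (F): F=GBGB U=WWOR R=WOWR D=ROYY L=RYOY
Query: R face = WOWR

Answer: W O W R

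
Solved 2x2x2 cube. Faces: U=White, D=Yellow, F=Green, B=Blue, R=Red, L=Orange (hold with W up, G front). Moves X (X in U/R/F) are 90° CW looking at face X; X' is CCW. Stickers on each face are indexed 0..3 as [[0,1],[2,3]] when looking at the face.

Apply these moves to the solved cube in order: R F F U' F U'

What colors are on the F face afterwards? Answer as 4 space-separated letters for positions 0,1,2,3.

Answer: W G G R

Derivation:
After move 1 (R): R=RRRR U=WGWG F=GYGY D=YBYB B=WBWB
After move 2 (F): F=GGYY U=WGOO R=WRGR D=RRYB L=OYOB
After move 3 (F): F=YGYG U=WGBY R=OROR D=GWYB L=OROR
After move 4 (U'): U=GYWB F=ORYG R=YGOR B=ORWB L=WBOR
After move 5 (F): F=YOGR U=GYRB R=WGBR D=OYYB L=WGOW
After move 6 (U'): U=YBGR F=WGGR R=YOBR B=WGWB L=OROW
Query: F face = WGGR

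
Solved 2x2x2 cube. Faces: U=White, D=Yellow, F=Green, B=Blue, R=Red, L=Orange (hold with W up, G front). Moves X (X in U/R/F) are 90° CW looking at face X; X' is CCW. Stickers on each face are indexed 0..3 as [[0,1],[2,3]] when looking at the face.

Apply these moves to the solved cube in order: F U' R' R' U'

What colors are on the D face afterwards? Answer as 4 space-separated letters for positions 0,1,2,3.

Answer: R O Y O

Derivation:
After move 1 (F): F=GGGG U=WWOO R=WRWR D=RRYY L=OYOY
After move 2 (U'): U=WOWO F=OYGG R=GGWR B=WRBB L=BBOY
After move 3 (R'): R=GRGW U=WBWW F=OOGO D=RYYG B=YRRB
After move 4 (R'): R=RWGG U=WRWY F=OBGW D=ROYO B=GRYB
After move 5 (U'): U=RYWW F=BBGW R=OBGG B=RWYB L=GROY
Query: D face = ROYO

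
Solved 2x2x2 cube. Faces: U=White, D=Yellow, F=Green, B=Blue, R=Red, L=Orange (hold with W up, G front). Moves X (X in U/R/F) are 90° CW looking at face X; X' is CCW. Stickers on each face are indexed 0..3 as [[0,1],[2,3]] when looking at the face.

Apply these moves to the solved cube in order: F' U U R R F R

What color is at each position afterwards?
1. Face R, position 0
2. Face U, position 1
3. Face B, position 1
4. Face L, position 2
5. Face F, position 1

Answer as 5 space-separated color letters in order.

After move 1 (F'): F=GGGG U=WWRR R=YRYR D=OOYY L=OWOW
After move 2 (U): U=RWRW F=YRGG R=BBYR B=OWBB L=GGOW
After move 3 (U): U=RRWW F=BBGG R=OWYR B=GGBB L=YROW
After move 4 (R): R=YORW U=RBWG F=BOGY D=OBYG B=WGRB
After move 5 (R): R=RYWO U=ROWY F=BBGG D=ORYW B=GGBB
After move 6 (F): F=GBGB U=ROWR R=WYYO D=WRYW L=YOOR
After move 7 (R): R=YWOY U=RBWB F=GRGW D=WBYG B=RGOB
Query 1: R[0] = Y
Query 2: U[1] = B
Query 3: B[1] = G
Query 4: L[2] = O
Query 5: F[1] = R

Answer: Y B G O R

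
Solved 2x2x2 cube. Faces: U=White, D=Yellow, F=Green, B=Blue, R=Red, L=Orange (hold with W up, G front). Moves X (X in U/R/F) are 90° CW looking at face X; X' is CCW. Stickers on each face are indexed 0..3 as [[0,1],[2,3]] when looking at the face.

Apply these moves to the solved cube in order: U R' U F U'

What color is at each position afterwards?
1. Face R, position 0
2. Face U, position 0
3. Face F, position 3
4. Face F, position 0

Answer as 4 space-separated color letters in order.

Answer: G W R R

Derivation:
After move 1 (U): U=WWWW F=RRGG R=BBRR B=OOBB L=GGOO
After move 2 (R'): R=BRBR U=WBWO F=RWGW D=YRYG B=YOYB
After move 3 (U): U=WWOB F=BRGW R=YOBR B=GGYB L=RWOO
After move 4 (F): F=GBWR U=WWOW R=OOBR D=BYYG L=RYOR
After move 5 (U'): U=WWWO F=RYWR R=GBBR B=OOYB L=GGOR
Query 1: R[0] = G
Query 2: U[0] = W
Query 3: F[3] = R
Query 4: F[0] = R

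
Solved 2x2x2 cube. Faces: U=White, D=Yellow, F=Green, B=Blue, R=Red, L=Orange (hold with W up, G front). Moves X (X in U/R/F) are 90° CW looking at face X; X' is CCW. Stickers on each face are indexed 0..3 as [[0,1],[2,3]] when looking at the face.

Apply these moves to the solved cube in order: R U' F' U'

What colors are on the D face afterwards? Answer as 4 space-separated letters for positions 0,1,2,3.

After move 1 (R): R=RRRR U=WGWG F=GYGY D=YBYB B=WBWB
After move 2 (U'): U=GGWW F=OOGY R=GYRR B=RRWB L=WBOO
After move 3 (F'): F=OYOG U=GGGR R=BYYR D=BOYB L=WWOW
After move 4 (U'): U=GRGG F=WWOG R=OYYR B=BYWB L=RROW
Query: D face = BOYB

Answer: B O Y B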